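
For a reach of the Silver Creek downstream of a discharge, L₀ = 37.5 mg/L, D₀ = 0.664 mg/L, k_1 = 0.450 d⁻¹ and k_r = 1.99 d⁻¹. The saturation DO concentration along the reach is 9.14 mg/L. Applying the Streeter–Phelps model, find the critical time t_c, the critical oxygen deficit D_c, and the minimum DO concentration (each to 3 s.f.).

At the critical point dD/dt = 0, so k_1 L₀ e^(−k_1 t) = k_r D. Substituting D(t) from the Streeter–Phelps equation and solving for t gives
t_c = ln[(k_r/k_1)(1 − D₀(k_r−k_1)/(k_1 L₀))] / (k_r−k_1).
Here k_r−k_1 = 1.540 d⁻¹ and 1 − D₀(k_r−k_1)/(k_1 L₀) = 1 − 0.664×1.540/(0.450×37.5) = 0.9394, so
t_c = ln(4.422 × 0.9394) / 1.540 = 1.424 / 1.540 = 0.9248 d.
L(t_c) = L₀ e^(−k_1 t_c) = 37.5 × 0.6596 = 24.73 mg/L, and at the critical point k_r D_c = k_1 L, so D_c = (0.450/1.99) × 24.73 = 5.593 mg/L.
Minimum DO = C_s − D_c = 9.14 − 5.593 = 3.547 mg/L.

t_c ≈ 0.925 d; D_c ≈ 5.59 mg/L; min DO ≈ 3.55 mg/L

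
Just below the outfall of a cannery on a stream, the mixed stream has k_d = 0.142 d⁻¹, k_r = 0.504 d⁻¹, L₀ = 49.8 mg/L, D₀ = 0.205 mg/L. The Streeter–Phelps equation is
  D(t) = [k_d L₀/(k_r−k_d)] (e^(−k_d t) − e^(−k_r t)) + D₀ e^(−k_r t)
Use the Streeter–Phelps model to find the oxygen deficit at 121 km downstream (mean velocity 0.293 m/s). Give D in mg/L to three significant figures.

D ≈ 8.17 mg/L

Travel time t = x/v = 121 km / (0.293 m/s) = 121000 m / 0.293 m/s = 413000 s = 4.780 d.
k_d L₀/(k_r−k_d) = 0.142×49.8/(0.504−0.142) = 7.072/0.3620 = 19.53 mg/L.
e^(−k_d t) = e^(−0.142×4.780) = 0.5073; e^(−k_r t) = e^(−0.504×4.780) = 0.08991.
D = 19.53 × (0.5073 − 0.08991) + 0.205 × 0.08991 = 8.153 + 0.01843 = 8.171 mg/L.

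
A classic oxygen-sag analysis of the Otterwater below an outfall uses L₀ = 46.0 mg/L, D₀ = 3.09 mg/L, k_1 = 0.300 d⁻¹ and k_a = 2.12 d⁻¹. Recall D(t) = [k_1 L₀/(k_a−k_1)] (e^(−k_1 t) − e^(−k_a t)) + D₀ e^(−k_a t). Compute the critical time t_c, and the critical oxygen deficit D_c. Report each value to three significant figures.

At the critical point dD/dt = 0, so k_1 L₀ e^(−k_1 t) = k_a D. Substituting D(t) from the Streeter–Phelps equation and solving for t gives
t_c = ln[(k_a/k_1)(1 − D₀(k_a−k_1)/(k_1 L₀))] / (k_a−k_1).
Here k_a−k_1 = 1.820 d⁻¹ and 1 − D₀(k_a−k_1)/(k_1 L₀) = 1 − 3.09×1.820/(0.300×46.0) = 0.5925, so
t_c = ln(7.067 × 0.5925) / 1.820 = 1.432 / 1.820 = 0.7868 d.
L(t_c) = L₀ e^(−k_1 t_c) = 46.0 × 0.7898 = 36.33 mg/L, and at the critical point k_a D_c = k_1 L, so D_c = (0.300/2.12) × 36.33 = 5.141 mg/L.

t_c ≈ 0.787 d; D_c ≈ 5.14 mg/L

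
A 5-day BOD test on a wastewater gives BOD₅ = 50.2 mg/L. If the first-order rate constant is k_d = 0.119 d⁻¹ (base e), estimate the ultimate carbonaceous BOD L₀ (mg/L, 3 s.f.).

L₀ ≈ 112 mg/L

BOD₅ = L₀(1 − e^(−5k_d)) ⇒ L₀ = BOD₅ / (1 − e^(−5×0.119))
= 50.2 / (1 − 0.5516) = 50.2 / 0.4484 = 111.9 mg/L.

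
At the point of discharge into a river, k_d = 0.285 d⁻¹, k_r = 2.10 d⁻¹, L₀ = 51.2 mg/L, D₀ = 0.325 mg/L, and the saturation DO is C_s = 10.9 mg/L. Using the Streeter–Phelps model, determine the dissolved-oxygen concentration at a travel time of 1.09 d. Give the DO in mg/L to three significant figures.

k_d L₀/(k_r−k_d) = 0.285×51.2/(2.10−0.285) = 14.59/1.815 = 8.040 mg/L.
e^(−k_d t) = e^(−0.285×1.090) = 0.7330; e^(−k_r t) = e^(−2.10×1.090) = 0.1014.
D = 8.040 × (0.7330 − 0.1014) + 0.325 × 0.1014 = 5.078 + 0.03294 = 5.111 mg/L.
DO = C_s − D = 10.9 − 5.111 = 5.789 mg/L.

DO ≈ 5.79 mg/L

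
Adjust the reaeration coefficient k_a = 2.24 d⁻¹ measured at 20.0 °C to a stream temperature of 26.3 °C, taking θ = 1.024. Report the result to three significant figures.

k_a ≈ 2.60 d⁻¹

k_a(T₂) = k_a(T₁) · θ^(T₂−T₁) = 2.24 × 1.024^(26.3−20.0)
= 2.24 × 1.024^6.30 = 2.24 × 1.161 = 2.601 d⁻¹.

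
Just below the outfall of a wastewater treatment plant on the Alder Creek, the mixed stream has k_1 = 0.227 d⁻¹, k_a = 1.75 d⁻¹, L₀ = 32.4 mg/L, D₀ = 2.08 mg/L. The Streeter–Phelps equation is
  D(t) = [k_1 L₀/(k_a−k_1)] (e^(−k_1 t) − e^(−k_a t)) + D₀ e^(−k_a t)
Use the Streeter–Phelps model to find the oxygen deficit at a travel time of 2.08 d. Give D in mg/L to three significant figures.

k_1 L₀/(k_a−k_1) = 0.227×32.4/(1.75−0.227) = 7.355/1.523 = 4.829 mg/L.
e^(−k_1 t) = e^(−0.227×2.080) = 0.6237; e^(−k_a t) = e^(−1.75×2.080) = 0.02625.
D = 4.829 × (0.6237 − 0.02625) + 2.08 × 0.02625 = 2.885 + 0.05460 = 2.940 mg/L.

D ≈ 2.94 mg/L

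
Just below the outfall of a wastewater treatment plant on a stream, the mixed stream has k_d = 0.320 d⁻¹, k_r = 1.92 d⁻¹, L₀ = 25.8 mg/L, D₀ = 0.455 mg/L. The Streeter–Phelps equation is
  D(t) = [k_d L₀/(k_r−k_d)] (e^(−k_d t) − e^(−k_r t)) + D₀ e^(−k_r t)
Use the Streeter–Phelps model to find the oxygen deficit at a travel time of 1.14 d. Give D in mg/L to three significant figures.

k_d L₀/(k_r−k_d) = 0.320×25.8/(1.92−0.320) = 8.256/1.600 = 5.160 mg/L.
e^(−k_d t) = e^(−0.320×1.140) = 0.6943; e^(−k_r t) = e^(−1.92×1.140) = 0.1121.
D = 5.160 × (0.6943 − 0.1121) + 0.455 × 0.1121 = 3.005 + 0.05098 = 3.056 mg/L.

D ≈ 3.06 mg/L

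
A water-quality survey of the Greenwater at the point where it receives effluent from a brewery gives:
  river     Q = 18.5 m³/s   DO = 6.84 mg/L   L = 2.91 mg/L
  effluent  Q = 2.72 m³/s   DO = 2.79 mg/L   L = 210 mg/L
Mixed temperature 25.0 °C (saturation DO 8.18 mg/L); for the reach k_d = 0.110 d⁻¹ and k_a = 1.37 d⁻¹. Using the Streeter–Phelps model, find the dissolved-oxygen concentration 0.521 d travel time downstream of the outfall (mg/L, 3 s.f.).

DO ≈ 6.10 mg/L

Mixed DO = (18.5×6.84 + 2.72×2.79)/(18.5+2.72) = 134.1/21.22 = 6.321 mg/L.
Mixed L₀ = (18.5×2.91 + 2.72×210)/(21.22) = 625.0/21.22 = 29.45 mg/L.
Initial deficit D₀ = C_s − DO₀ = 8.18 − 6.321 = 1.859 mg/L.
D(0.521) = [0.110×29.45/(1.37−0.110)](e^(−0.110×0.521) − e^(−1.37×0.521)) + 1.859 e^(−1.37×0.521)
= 2.571 × (0.9443 − 0.4898) + 1.859 × 0.4898 = 2.079 mg/L.
DO = 8.18 − 2.079 = 6.101 mg/L.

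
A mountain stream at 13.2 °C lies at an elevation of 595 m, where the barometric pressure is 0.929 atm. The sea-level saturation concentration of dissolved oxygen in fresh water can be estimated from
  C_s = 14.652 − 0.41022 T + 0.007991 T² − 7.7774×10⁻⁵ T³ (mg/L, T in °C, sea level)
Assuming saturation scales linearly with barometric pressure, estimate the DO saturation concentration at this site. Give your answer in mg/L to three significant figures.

C_s ≈ 9.71 mg/L

At sea level: C_s = 14.652 − 0.41022×13.2 + 0.007991×13.2² − 7.7774×10⁻⁵×13.2³ = 10.45 mg/L.
Pressure correction: C_s' = 10.45 × 0.929 = 9.709 mg/L.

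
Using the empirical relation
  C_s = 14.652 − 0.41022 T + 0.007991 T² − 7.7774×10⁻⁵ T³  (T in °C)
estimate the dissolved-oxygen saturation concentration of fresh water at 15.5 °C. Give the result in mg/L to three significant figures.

C_s = 14.652 − 0.41022×15.5 + 0.007991×15.5² − 7.7774×10⁻⁵×15.5³ = 9.924 mg/L.

C_s ≈ 9.92 mg/L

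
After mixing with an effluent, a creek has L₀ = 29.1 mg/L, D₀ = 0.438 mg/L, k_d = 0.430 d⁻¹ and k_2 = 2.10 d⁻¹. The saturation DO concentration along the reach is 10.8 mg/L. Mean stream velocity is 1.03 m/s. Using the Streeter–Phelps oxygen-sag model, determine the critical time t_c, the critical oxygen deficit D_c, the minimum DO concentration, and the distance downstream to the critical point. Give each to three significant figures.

t_c = [1/(k_2−k_d)] ln[(k_2/k_d)(1 − D₀(k_2−k_d)/(k_d L₀))]
= [1/(2.10−0.430)] ln[(2.10/0.430)(1 − 0.438×1.670/(0.430×29.1))]
= (1/1.670) ln[4.884 × 0.9415] = 0.5988 × ln(4.598) = 0.5988 × 1.526 = 0.9136 d.
D_c = (k_d/k_2) L₀ e^(−k_d t_c) = (0.430/2.10) × 29.1 × e^(−0.430×0.9136) = 0.2048 × 29.1 × 0.6751 = 4.023 mg/L.
Minimum DO = C_s − D_c = 10.8 − 4.023 = 6.777 mg/L.
x_c = v t_c = 1.03 m/s × 0.9136 d × 86400 s/d = 81300 m ≈ 81.3 km.

t_c ≈ 0.914 d; D_c ≈ 4.02 mg/L; min DO ≈ 6.78 mg/L; x_c ≈ 81.3 km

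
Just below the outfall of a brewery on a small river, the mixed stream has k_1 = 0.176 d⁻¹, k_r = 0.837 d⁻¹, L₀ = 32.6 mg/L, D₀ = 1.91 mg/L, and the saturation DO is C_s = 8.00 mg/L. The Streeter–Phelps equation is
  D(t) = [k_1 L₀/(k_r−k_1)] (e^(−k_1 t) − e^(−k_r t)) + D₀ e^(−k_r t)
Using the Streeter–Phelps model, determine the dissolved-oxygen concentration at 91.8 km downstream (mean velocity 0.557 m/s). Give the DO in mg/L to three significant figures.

Travel time t = x/v = 91.8 km / (0.557 m/s) = 91800 m / 0.557 m/s = 164800 s = 1.908 d.
k_1 L₀/(k_r−k_1) = 0.176×32.6/(0.837−0.176) = 5.738/0.6610 = 8.680 mg/L.
e^(−k_1 t) = e^(−0.176×1.908) = 0.7148; e^(−k_r t) = e^(−0.837×1.908) = 0.2026.
D = 8.680 × (0.7148 − 0.2026) + 1.91 × 0.2026 = 4.446 + 0.3869 = 4.833 mg/L.
DO = C_s − D = 8.00 − 4.833 = 3.167 mg/L.

DO ≈ 3.17 mg/L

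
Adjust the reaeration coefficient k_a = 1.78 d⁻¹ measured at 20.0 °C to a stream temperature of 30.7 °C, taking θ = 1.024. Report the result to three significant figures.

k_a(T₂) = k_a(T₁) · θ^(T₂−T₁) = 1.78 × 1.024^(30.7−20.0)
= 1.78 × 1.024^10.7 = 1.78 × 1.289 = 2.294 d⁻¹.

k_a ≈ 2.29 d⁻¹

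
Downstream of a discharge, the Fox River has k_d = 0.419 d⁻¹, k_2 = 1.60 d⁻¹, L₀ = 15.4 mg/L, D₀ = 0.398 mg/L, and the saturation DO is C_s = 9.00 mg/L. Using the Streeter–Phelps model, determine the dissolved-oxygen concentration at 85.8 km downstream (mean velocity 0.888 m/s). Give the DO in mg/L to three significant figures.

Travel time t = x/v = 85.8 km / (0.888 m/s) = 85800 m / 0.888 m/s = 96620 s = 1.118 d.
k_d L₀/(k_2−k_d) = 0.419×15.4/(1.60−0.419) = 6.453/1.181 = 5.464 mg/L.
e^(−k_d t) = e^(−0.419×1.118) = 0.6259; e^(−k_2 t) = e^(−1.60×1.118) = 0.1671.
D = 5.464 × (0.6259 − 0.1671) + 0.398 × 0.1671 = 2.507 + 0.06650 = 2.573 mg/L.
DO = C_s − D = 9.00 − 2.573 = 6.427 mg/L.

DO ≈ 6.43 mg/L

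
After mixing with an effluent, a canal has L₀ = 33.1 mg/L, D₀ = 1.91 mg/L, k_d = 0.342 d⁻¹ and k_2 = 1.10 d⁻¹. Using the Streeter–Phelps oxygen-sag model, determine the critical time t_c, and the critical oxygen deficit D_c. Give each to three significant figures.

At the critical point dD/dt = 0, so k_d L₀ e^(−k_d t) = k_2 D. Substituting D(t) from the Streeter–Phelps equation and solving for t gives
t_c = ln[(k_2/k_d)(1 − D₀(k_2−k_d)/(k_d L₀))] / (k_2−k_d).
Here k_2−k_d = 0.7580 d⁻¹ and 1 − D₀(k_2−k_d)/(k_d L₀) = 1 − 1.91×0.7580/(0.342×33.1) = 0.8721, so
t_c = ln(3.216 × 0.8721) / 0.7580 = 1.031 / 0.7580 = 1.361 d.
D_c = (k_d/k_2) L₀ e^(−k_d t_c) = (0.342/1.10) × 33.1 × e^(−0.342×1.361) = 0.3109 × 33.1 × 0.6279 = 6.462 mg/L.

t_c ≈ 1.36 d; D_c ≈ 6.46 mg/L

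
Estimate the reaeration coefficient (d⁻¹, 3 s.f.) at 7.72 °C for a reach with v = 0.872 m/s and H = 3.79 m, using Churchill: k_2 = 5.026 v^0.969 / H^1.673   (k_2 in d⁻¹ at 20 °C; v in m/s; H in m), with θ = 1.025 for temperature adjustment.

k_2(20) = 5.026 × 0.872^0.969 / 3.79^1.673 = 5.026 × 0.8757 / 9.291 = 0.4737 d⁻¹.
k_2(7.72) = 0.4737 × 1.025^(7.72−20) = 0.4737 × 0.7384 = 0.3498 d⁻¹.

k_2 ≈ 0.350 d⁻¹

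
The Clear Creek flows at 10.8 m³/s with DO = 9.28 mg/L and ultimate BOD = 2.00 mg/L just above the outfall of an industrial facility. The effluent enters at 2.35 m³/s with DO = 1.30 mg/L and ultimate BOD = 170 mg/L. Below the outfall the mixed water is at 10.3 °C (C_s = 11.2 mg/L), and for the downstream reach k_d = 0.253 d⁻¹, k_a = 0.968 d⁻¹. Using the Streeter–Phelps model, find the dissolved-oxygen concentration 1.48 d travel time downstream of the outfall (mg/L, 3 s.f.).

DO ≈ 5.31 mg/L

Mixed DO = (10.8×9.28 + 2.35×1.30)/(10.8+2.35) = 103.3/13.15 = 7.854 mg/L.
Mixed L₀ = (10.8×2.00 + 2.35×170)/(13.15) = 421.1/13.15 = 32.02 mg/L.
Initial deficit D₀ = C_s − DO₀ = 11.2 − 7.854 = 3.346 mg/L.
D(1.48) = [0.253×32.02/(0.968−0.253)](e^(−0.253×1.48) − e^(−0.968×1.48)) + 3.346 e^(−0.968×1.48)
= 11.33 × (0.6877 − 0.2387) + 3.346 × 0.2387 = 5.886 mg/L.
DO = 11.2 − 5.886 = 5.314 mg/L.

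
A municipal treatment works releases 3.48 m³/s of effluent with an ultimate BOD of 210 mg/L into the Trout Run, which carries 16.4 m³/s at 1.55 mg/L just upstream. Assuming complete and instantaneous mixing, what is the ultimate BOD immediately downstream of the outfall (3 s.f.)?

38.0 mg/L

Flow-weighted mixing: C = (Q_r C_r + Q_w C_w)/(Q_r + Q_w)
= (16.4×1.55 + 3.48×210)/(16.4 + 3.48) = 756.2/19.88 = 38.04 mg/L.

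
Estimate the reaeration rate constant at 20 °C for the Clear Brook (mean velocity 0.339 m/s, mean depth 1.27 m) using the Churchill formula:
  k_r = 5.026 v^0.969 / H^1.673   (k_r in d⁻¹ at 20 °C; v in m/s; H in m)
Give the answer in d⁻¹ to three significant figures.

k_r = 5.026 × 0.339^0.969 / 1.27^1.673 = 5.026 × 0.3506 / 1.492 = 1.181 d⁻¹.

k_r ≈ 1.18 d⁻¹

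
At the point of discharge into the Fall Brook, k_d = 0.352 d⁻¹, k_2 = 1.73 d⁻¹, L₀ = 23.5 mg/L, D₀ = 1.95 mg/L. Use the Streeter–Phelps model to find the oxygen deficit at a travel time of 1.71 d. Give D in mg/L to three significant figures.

k_d L₀/(k_2−k_d) = 0.352×23.5/(1.73−0.352) = 8.272/1.378 = 6.003 mg/L.
e^(−k_d t) = e^(−0.352×1.710) = 0.5478; e^(−k_2 t) = e^(−1.73×1.710) = 0.05191.
D = 6.003 × (0.5478 − 0.05191) + 1.95 × 0.05191 = 2.977 + 0.1012 = 3.078 mg/L.

D ≈ 3.08 mg/L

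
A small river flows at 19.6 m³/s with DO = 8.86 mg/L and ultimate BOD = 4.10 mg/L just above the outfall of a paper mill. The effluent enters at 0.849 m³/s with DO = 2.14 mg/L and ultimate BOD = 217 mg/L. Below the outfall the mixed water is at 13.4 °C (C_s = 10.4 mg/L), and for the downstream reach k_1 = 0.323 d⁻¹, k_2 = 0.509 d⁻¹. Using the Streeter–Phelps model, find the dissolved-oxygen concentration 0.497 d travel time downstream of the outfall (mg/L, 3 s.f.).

Mixed DO = (19.6×8.86 + 0.849×2.14)/(19.6+0.849) = 175.5/20.45 = 8.581 mg/L.
Mixed L₀ = (19.6×4.10 + 0.849×217)/(20.45) = 264.6/20.45 = 12.94 mg/L.
Initial deficit D₀ = C_s − DO₀ = 10.4 − 8.581 = 1.819 mg/L.
D(0.497) = [0.323×12.94/(0.509−0.323)](e^(−0.323×0.497) − e^(−0.509×0.497)) + 1.819 e^(−0.509×0.497)
= 22.47 × (0.8517 − 0.7765) + 1.819 × 0.7765 = 3.102 mg/L.
DO = 10.4 − 3.102 = 7.298 mg/L.

DO ≈ 7.30 mg/L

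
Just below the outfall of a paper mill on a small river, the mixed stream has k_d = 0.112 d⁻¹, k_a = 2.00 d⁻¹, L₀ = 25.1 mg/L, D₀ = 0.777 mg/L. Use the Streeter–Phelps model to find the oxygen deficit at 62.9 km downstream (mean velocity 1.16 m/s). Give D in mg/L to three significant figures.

D ≈ 1.18 mg/L

Travel time t = x/v = 62.9 km / (1.16 m/s) = 62900 m / 1.16 m/s = 54220 s = 0.6276 d.
k_d L₀/(k_a−k_d) = 0.112×25.1/(2.00−0.112) = 2.811/1.888 = 1.489 mg/L.
e^(−k_d t) = e^(−0.112×0.6276) = 0.9321; e^(−k_a t) = e^(−2.00×0.6276) = 0.2850.
D = 1.489 × (0.9321 − 0.2850) + 0.777 × 0.2850 = 0.9635 + 0.2215 = 1.185 mg/L.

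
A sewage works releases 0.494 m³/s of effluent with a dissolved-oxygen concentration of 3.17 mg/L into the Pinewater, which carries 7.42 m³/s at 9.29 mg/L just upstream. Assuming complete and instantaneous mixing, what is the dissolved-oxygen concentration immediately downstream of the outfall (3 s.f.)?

8.91 mg/L

Flow-weighted mixing: C = (Q_r C_r + Q_w C_w)/(Q_r + Q_w)
= (7.42×9.29 + 0.494×3.17)/(7.42 + 0.494) = 70.50/7.914 = 8.908 mg/L.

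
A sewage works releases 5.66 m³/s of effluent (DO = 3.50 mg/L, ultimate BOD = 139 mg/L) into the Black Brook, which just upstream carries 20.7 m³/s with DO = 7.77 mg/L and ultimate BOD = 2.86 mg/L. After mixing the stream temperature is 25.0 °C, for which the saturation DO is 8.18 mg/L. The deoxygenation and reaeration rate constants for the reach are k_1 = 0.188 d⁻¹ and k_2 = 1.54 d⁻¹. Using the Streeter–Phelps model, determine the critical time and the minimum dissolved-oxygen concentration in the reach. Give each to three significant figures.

Mixed DO = (20.7×7.77 + 5.66×3.50)/(20.7+5.66) = 180.6/26.36 = 6.853 mg/L.
Mixed L₀ = (20.7×2.86 + 5.66×139)/(26.36) = 845.9/26.36 = 32.09 mg/L.
Initial deficit D₀ = C_s − DO₀ = 8.18 − 6.853 = 1.327 mg/L.
t_c = (1/1.352) ln[(1.54/0.188)(1 − 1.327×1.352/(0.188×32.09))] = 0.7396 × ln(5.756) = 1.295 d.
D_c = (0.188/1.54) × 32.09 × e^(−0.188×1.295) = 0.1221 × 32.09 × 0.7840 = 3.071 mg/L.
Minimum DO = 8.18 − 3.071 = 5.109 mg/L.

t_c ≈ 1.29 d; minimum DO ≈ 5.11 mg/L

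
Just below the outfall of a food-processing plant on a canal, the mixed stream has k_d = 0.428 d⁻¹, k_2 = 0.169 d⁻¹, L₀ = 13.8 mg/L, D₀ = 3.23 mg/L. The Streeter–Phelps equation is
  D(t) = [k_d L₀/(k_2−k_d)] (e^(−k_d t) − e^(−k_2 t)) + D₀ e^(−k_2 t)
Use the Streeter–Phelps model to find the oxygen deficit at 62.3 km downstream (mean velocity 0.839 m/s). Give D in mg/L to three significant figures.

Travel time t = x/v = 62.3 km / (0.839 m/s) = 62300 m / 0.839 m/s = 74260 s = 0.8594 d.
k_d L₀/(k_2−k_d) = 0.428×13.8/(0.169−0.428) = 5.906/-0.2590 = -22.80 mg/L.
e^(−k_d t) = e^(−0.428×0.8594) = 0.6922; e^(−k_2 t) = e^(−0.169×0.8594) = 0.8648.
D = -22.80 × (0.6922 − 0.8648) + 3.23 × 0.8648 = 3.936 + 2.793 = 6.729 mg/L.

D ≈ 6.73 mg/L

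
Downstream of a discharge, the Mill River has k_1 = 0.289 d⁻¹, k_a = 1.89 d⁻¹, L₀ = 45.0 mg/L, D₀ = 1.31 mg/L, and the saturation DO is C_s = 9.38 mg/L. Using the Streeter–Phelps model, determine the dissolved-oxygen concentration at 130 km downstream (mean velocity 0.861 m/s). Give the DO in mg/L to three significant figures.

DO ≈ 4.73 mg/L

Travel time t = x/v = 130 km / (0.861 m/s) = 130000 m / 0.861 m/s = 151000 s = 1.748 d.
k_1 L₀/(k_a−k_1) = 0.289×45.0/(1.89−0.289) = 13.00/1.601 = 8.123 mg/L.
e^(−k_1 t) = e^(−0.289×1.748) = 0.6035; e^(−k_a t) = e^(−1.89×1.748) = 0.03678.
D = 8.123 × (0.6035 − 0.03678) + 1.31 × 0.03678 = 4.603 + 0.04818 = 4.652 mg/L.
DO = C_s − D = 9.38 − 4.652 = 4.728 mg/L.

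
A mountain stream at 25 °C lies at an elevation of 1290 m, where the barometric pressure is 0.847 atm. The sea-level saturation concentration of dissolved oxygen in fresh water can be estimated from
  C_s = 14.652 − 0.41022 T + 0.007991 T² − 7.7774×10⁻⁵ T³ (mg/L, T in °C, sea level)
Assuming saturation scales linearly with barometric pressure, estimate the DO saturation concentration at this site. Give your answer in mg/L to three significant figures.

At sea level: C_s = 14.652 − 0.41022×25 + 0.007991×25² − 7.7774×10⁻⁵×25³ = 8.176 mg/L.
Pressure correction: C_s' = 8.176 × 0.847 = 6.925 mg/L.

C_s ≈ 6.92 mg/L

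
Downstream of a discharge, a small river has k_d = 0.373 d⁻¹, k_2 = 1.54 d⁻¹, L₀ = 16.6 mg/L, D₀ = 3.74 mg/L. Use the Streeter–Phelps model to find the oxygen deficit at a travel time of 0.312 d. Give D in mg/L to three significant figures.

D ≈ 3.75 mg/L

k_d L₀/(k_2−k_d) = 0.373×16.6/(1.54−0.373) = 6.192/1.167 = 5.306 mg/L.
e^(−k_d t) = e^(−0.373×0.3120) = 0.8901; e^(−k_2 t) = e^(−1.54×0.3120) = 0.6185.
D = 5.306 × (0.8901 − 0.6185) + 3.74 × 0.6185 = 1.441 + 2.313 = 3.754 mg/L.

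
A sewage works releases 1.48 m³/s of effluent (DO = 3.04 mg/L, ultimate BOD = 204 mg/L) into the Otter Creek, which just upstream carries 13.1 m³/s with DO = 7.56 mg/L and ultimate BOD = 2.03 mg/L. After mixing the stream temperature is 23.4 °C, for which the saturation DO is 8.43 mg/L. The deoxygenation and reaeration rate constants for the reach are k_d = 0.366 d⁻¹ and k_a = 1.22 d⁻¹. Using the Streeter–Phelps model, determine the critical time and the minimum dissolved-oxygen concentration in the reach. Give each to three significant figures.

t_c ≈ 1.24 d; minimum DO ≈ 4.13 mg/L

Mixed DO = (13.1×7.56 + 1.48×3.04)/(13.1+1.48) = 103.5/14.58 = 7.101 mg/L.
Mixed L₀ = (13.1×2.03 + 1.48×204)/(14.58) = 328.5/14.58 = 22.53 mg/L.
Initial deficit D₀ = C_s − DO₀ = 8.43 − 7.101 = 1.329 mg/L.
t_c = (1/0.8540) ln[(1.22/0.366)(1 − 1.329×0.8540/(0.366×22.53))] = 1.171 × ln(2.875) = 1.236 d.
D_c = (0.366/1.22) × 22.53 × e^(−0.366×1.236) = 0.3000 × 22.53 × 0.6360 = 4.299 mg/L.
Minimum DO = 8.43 − 4.299 = 4.131 mg/L.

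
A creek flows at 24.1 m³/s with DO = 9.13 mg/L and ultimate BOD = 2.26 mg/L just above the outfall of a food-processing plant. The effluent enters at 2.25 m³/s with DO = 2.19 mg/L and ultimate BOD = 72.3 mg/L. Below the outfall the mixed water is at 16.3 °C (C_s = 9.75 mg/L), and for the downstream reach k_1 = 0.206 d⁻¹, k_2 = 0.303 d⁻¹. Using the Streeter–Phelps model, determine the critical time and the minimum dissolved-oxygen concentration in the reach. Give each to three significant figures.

Mixed DO = (24.1×9.13 + 2.25×2.19)/(24.1+2.25) = 225.0/26.35 = 8.537 mg/L.
Mixed L₀ = (24.1×2.26 + 2.25×72.3)/(26.35) = 217.1/26.35 = 8.241 mg/L.
Initial deficit D₀ = C_s − DO₀ = 9.75 − 8.537 = 1.213 mg/L.
t_c = (1/0.09700) ln[(0.303/0.206)(1 − 1.213×0.09700/(0.206×8.241))] = 10.31 × ln(1.369) = 3.238 d.
D_c = (0.206/0.303) × 8.241 × e^(−0.206×3.238) = 0.6799 × 8.241 × 0.5133 = 2.876 mg/L.
Minimum DO = 9.75 − 2.876 = 6.874 mg/L.

t_c ≈ 3.24 d; minimum DO ≈ 6.87 mg/L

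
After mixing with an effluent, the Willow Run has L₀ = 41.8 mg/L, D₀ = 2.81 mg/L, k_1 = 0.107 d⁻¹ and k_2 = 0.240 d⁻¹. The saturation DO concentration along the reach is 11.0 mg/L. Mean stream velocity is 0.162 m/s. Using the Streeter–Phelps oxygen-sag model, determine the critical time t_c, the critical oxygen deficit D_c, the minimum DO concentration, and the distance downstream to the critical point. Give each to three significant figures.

t_c = [1/(k_2−k_1)] ln[(k_2/k_1)(1 − D₀(k_2−k_1)/(k_1 L₀))]
= [1/(0.240−0.107)] ln[(0.240/0.107)(1 − 2.81×0.1330/(0.107×41.8))]
= (1/0.1330) ln[2.243 × 0.9164] = 7.519 × ln(2.056) = 7.519 × 0.7206 = 5.418 d.
D_c = (k_1/k_2) L₀ e^(−k_1 t_c) = (0.107/0.240) × 41.8 × e^(−0.107×5.418) = 0.4458 × 41.8 × 0.5601 = 10.44 mg/L.
Minimum DO = C_s − D_c = 11.0 − 10.44 = 0.5626 mg/L.
x_c = v t_c = 0.162 m/s × 5.418 d × 86400 s/d = 75830 m ≈ 75.8 km.

t_c ≈ 5.42 d; D_c ≈ 10.4 mg/L; min DO ≈ 0.563 mg/L; x_c ≈ 75.8 km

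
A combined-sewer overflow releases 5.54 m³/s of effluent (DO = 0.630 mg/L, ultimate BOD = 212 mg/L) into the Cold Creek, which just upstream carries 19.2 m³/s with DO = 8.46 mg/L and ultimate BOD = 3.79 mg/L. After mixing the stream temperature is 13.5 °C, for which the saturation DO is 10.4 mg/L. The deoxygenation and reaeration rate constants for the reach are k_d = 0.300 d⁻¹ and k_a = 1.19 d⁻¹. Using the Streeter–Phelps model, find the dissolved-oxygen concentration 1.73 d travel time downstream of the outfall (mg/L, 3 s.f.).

DO ≈ 1.98 mg/L

Mixed DO = (19.2×8.46 + 5.54×0.630)/(19.2+5.54) = 165.9/24.74 = 6.707 mg/L.
Mixed L₀ = (19.2×3.79 + 5.54×212)/(24.74) = 1247/24.74 = 50.41 mg/L.
Initial deficit D₀ = C_s − DO₀ = 10.4 − 6.707 = 3.693 mg/L.
D(1.73) = [0.300×50.41/(1.19−0.300)](e^(−0.300×1.73) − e^(−1.19×1.73)) + 3.693 e^(−1.19×1.73)
= 16.99 × (0.5951 − 0.1276) + 3.693 × 0.1276 = 8.416 mg/L.
DO = 10.4 − 8.416 = 1.984 mg/L.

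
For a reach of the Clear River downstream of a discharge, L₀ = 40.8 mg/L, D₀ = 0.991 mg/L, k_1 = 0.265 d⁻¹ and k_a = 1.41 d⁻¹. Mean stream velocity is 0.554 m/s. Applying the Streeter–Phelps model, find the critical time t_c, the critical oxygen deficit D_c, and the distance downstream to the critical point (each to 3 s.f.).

t_c ≈ 1.36 d; D_c ≈ 5.34 mg/L; x_c ≈ 65.2 km

At the critical point dD/dt = 0, so k_1 L₀ e^(−k_1 t) = k_a D. Substituting D(t) from the Streeter–Phelps equation and solving for t gives
t_c = ln[(k_a/k_1)(1 − D₀(k_a−k_1)/(k_1 L₀))] / (k_a−k_1).
Here k_a−k_1 = 1.145 d⁻¹ and 1 − D₀(k_a−k_1)/(k_1 L₀) = 1 − 0.991×1.145/(0.265×40.8) = 0.8951, so
t_c = ln(5.321 × 0.8951) / 1.145 = 1.561 / 1.145 = 1.363 d.
D_c = (k_1/k_a) L₀ e^(−k_1 t_c) = (0.265/1.41) × 40.8 × e^(−0.265×1.363) = 0.1879 × 40.8 × 0.6968 = 5.343 mg/L.
x_c = v t_c = 0.554 m/s × 1.363 d × 86400 s/d = 65250 m ≈ 65.2 km.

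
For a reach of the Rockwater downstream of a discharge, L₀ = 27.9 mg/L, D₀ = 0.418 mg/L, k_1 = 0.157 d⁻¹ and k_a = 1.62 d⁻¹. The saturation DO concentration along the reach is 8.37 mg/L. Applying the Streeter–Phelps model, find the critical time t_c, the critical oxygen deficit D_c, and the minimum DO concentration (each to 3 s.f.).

t_c ≈ 1.49 d; D_c ≈ 2.14 mg/L; min DO ≈ 6.23 mg/L

t_c = [1/(k_a−k_1)] ln[(k_a/k_1)(1 − D₀(k_a−k_1)/(k_1 L₀))]
= [1/(1.62−0.157)] ln[(1.62/0.157)(1 − 0.418×1.463/(0.157×27.9))]
= (1/1.463) ln[10.32 × 0.8604] = 0.6835 × ln(8.878) = 0.6835 × 2.184 = 1.493 d.
L(t_c) = L₀ e^(−k_1 t_c) = 27.9 × 0.7911 = 22.07 mg/L, and at the critical point k_a D_c = k_1 L, so D_c = (0.157/1.62) × 22.07 = 2.139 mg/L.
Minimum DO = C_s − D_c = 8.37 − 2.139 = 6.231 mg/L.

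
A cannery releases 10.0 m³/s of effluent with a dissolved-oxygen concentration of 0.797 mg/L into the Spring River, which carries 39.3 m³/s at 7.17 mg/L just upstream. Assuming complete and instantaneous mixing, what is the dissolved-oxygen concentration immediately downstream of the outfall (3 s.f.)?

5.88 mg/L

Flow-weighted mixing: C = (Q_r C_r + Q_w C_w)/(Q_r + Q_w)
= (39.3×7.17 + 10.0×0.797)/(39.3 + 10.0) = 289.8/49.30 = 5.877 mg/L.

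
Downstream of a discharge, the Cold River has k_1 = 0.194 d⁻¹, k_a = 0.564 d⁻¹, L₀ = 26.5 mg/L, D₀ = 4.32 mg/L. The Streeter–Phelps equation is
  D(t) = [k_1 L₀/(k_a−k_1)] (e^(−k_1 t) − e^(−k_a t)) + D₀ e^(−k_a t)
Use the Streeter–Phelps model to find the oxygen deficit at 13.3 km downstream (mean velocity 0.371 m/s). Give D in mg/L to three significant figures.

Travel time t = x/v = 13.3 km / (0.371 m/s) = 13300 m / 0.371 m/s = 35850 s = 0.4149 d.
k_1 L₀/(k_a−k_1) = 0.194×26.5/(0.564−0.194) = 5.141/0.3700 = 13.89 mg/L.
e^(−k_1 t) = e^(−0.194×0.4149) = 0.9227; e^(−k_a t) = e^(−0.564×0.4149) = 0.7914.
D = 13.89 × (0.9227 − 0.7914) + 4.32 × 0.7914 = 1.824 + 3.419 = 5.243 mg/L.

D ≈ 5.24 mg/L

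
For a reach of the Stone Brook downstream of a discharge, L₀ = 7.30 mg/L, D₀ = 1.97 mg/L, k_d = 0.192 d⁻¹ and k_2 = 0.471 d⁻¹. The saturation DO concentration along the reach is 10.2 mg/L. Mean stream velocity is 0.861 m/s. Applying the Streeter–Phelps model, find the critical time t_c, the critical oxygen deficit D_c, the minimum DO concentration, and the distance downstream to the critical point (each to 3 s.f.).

t_c = [1/(k_2−k_d)] ln[(k_2/k_d)(1 − D₀(k_2−k_d)/(k_d L₀))]
= [1/(0.471−0.192)] ln[(0.471/0.192)(1 − 1.97×0.2790/(0.192×7.30))]
= (1/0.2790) ln[2.453 × 0.6079] = 3.584 × ln(1.491) = 3.584 × 0.3995 = 1.432 d.
L(t_c) = L₀ e^(−k_d t_c) = 7.30 × 0.7596 = 5.545 mg/L, and at the critical point k_2 D_c = k_d L, so D_c = (0.192/0.471) × 5.545 = 2.260 mg/L.
Minimum DO = C_s − D_c = 10.2 − 2.260 = 7.940 mg/L.
x_c = v t_c = 0.861 m/s × 1.432 d × 86400 s/d = 106500 m ≈ 107 km.

t_c ≈ 1.43 d; D_c ≈ 2.26 mg/L; min DO ≈ 7.94 mg/L; x_c ≈ 107 km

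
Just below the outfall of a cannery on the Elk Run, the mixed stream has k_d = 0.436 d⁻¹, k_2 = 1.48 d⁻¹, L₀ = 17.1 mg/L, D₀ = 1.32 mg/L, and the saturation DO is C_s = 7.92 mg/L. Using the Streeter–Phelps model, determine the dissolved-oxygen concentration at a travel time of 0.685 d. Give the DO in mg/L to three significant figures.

k_d L₀/(k_2−k_d) = 0.436×17.1/(1.48−0.436) = 7.456/1.044 = 7.141 mg/L.
e^(−k_d t) = e^(−0.436×0.6850) = 0.7418; e^(−k_2 t) = e^(−1.48×0.6850) = 0.3628.
D = 7.141 × (0.7418 − 0.3628) + 1.32 × 0.3628 = 2.706 + 0.4789 = 3.185 mg/L.
DO = C_s − D = 7.92 − 3.185 = 4.735 mg/L.

DO ≈ 4.73 mg/L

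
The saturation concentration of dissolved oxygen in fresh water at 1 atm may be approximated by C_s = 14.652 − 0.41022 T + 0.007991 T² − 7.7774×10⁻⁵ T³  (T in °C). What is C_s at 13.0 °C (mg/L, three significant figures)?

C_s = 14.652 − 0.41022×13.0 + 0.007991×13.0² − 7.7774×10⁻⁵×13.0³ = 10.50 mg/L.

C_s ≈ 10.5 mg/L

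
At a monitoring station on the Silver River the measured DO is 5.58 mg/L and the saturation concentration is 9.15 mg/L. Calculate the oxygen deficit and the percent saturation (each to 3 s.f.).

D ≈ 3.57 mg/L; 61.0 % saturation

D = C_s − C = 9.15 − 5.58 = 3.57 mg/L.
% saturation = 5.58/9.15 × 100 = 61.0 %.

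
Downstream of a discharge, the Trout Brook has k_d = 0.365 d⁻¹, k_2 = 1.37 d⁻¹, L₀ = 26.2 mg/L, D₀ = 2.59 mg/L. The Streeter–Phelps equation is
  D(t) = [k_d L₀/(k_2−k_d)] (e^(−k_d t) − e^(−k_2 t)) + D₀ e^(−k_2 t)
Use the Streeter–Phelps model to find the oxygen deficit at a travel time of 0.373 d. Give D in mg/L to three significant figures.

k_d L₀/(k_2−k_d) = 0.365×26.2/(1.37−0.365) = 9.563/1.005 = 9.515 mg/L.
e^(−k_d t) = e^(−0.365×0.3730) = 0.8727; e^(−k_2 t) = e^(−1.37×0.3730) = 0.5999.
D = 9.515 × (0.8727 − 0.5999) + 2.59 × 0.5999 = 2.596 + 1.554 = 4.150 mg/L.

D ≈ 4.15 mg/L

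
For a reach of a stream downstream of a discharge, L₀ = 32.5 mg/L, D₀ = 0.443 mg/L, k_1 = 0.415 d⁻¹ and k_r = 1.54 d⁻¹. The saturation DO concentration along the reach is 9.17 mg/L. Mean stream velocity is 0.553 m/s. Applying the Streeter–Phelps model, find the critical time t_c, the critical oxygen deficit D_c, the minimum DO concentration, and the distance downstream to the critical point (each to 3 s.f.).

t_c ≈ 1.13 d; D_c ≈ 5.47 mg/L; min DO ≈ 3.70 mg/L; x_c ≈ 54.1 km

With k_r/k_1 = 3.711 and 1 − D₀(k_r−k_1)/(k_1 L₀) = 0.9630,
t_c = ln(3.711 × 0.9630) / (1.54 − 0.415) = ln(3.574) / 1.125 = 1.274/1.125 = 1.132 d.
L(t_c) = L₀ e^(−k_1 t_c) = 32.5 × 0.6251 = 20.32 mg/L, and at the critical point k_r D_c = k_1 L, so D_c = (0.415/1.54) × 20.32 = 5.475 mg/L.
Minimum DO = C_s − D_c = 9.17 − 5.475 = 3.695 mg/L.
x_c = v t_c = 0.553 m/s × 1.132 d × 86400 s/d = 54090 m ≈ 54.1 km.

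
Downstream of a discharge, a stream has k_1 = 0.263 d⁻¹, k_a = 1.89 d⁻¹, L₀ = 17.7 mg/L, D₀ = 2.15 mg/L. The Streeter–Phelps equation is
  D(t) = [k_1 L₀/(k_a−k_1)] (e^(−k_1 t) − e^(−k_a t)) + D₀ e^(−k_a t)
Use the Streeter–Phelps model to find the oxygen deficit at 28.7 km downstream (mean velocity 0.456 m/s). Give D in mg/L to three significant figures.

Travel time t = x/v = 28.7 km / (0.456 m/s) = 28700 m / 0.456 m/s = 62940 s = 0.7285 d.
k_1 L₀/(k_a−k_1) = 0.263×17.7/(1.89−0.263) = 4.655/1.627 = 2.861 mg/L.
e^(−k_1 t) = e^(−0.263×0.7285) = 0.8257; e^(−k_a t) = e^(−1.89×0.7285) = 0.2524.
D = 2.861 × (0.8257 − 0.2524) + 2.15 × 0.2524 = 1.640 + 0.5426 = 2.183 mg/L.

D ≈ 2.18 mg/L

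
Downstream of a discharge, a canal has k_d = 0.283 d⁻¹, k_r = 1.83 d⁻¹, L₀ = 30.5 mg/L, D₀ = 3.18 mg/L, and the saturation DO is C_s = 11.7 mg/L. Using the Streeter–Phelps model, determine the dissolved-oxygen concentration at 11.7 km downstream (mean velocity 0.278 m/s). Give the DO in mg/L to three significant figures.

DO ≈ 7.82 mg/L

Travel time t = x/v = 11.7 km / (0.278 m/s) = 11700 m / 0.278 m/s = 42090 s = 0.4871 d.
k_d L₀/(k_r−k_d) = 0.283×30.5/(1.83−0.283) = 8.631/1.547 = 5.580 mg/L.
e^(−k_d t) = e^(−0.283×0.4871) = 0.8712; e^(−k_r t) = e^(−1.83×0.4871) = 0.4101.
D = 5.580 × (0.8712 − 0.4101) + 3.18 × 0.4101 = 2.573 + 1.304 = 3.877 mg/L.
DO = C_s − D = 11.7 − 3.877 = 7.823 mg/L.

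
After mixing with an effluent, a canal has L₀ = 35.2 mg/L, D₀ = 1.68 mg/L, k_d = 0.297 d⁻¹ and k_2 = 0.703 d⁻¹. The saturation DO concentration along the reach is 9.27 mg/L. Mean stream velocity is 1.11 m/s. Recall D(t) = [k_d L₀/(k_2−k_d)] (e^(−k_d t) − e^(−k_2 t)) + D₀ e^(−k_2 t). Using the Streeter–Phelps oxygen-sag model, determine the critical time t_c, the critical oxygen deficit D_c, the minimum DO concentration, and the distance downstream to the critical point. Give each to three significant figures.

t_c = [1/(k_2−k_d)] ln[(k_2/k_d)(1 − D₀(k_2−k_d)/(k_d L₀))]
= [1/(0.703−0.297)] ln[(0.703/0.297)(1 − 1.68×0.4060/(0.297×35.2))]
= (1/0.4060) ln[2.367 × 0.9348] = 2.463 × ln(2.213) = 2.463 × 0.7942 = 1.956 d.
D_c = (k_d/k_2) L₀ e^(−k_d t_c) = (0.297/0.703) × 35.2 × e^(−0.297×1.956) = 0.4225 × 35.2 × 0.5594 = 8.318 mg/L.
Minimum DO = C_s − D_c = 9.27 − 8.318 = 0.9516 mg/L.
x_c = v t_c = 1.11 m/s × 1.956 d × 86400 s/d = 187600 m ≈ 188 km.

t_c ≈ 1.96 d; D_c ≈ 8.32 mg/L; min DO ≈ 0.952 mg/L; x_c ≈ 188 km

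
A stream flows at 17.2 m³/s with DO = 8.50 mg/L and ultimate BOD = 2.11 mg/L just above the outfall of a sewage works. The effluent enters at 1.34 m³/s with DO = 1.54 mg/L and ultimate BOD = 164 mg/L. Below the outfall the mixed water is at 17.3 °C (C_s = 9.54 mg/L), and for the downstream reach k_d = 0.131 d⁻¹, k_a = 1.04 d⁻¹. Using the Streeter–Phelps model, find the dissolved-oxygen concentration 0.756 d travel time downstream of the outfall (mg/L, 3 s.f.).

Mixed DO = (17.2×8.50 + 1.34×1.54)/(17.2+1.34) = 148.3/18.54 = 7.997 mg/L.
Mixed L₀ = (17.2×2.11 + 1.34×164)/(18.54) = 256.1/18.54 = 13.81 mg/L.
Initial deficit D₀ = C_s − DO₀ = 9.54 − 7.997 = 1.543 mg/L.
D(0.756) = [0.131×13.81/(1.04−0.131)](e^(−0.131×0.756) − e^(−1.04×0.756)) + 1.543 e^(−1.04×0.756)
= 1.990 × (0.9057 − 0.4556) + 1.543 × 0.4556 = 1.599 mg/L.
DO = 9.54 − 1.599 = 7.941 mg/L.

DO ≈ 7.94 mg/L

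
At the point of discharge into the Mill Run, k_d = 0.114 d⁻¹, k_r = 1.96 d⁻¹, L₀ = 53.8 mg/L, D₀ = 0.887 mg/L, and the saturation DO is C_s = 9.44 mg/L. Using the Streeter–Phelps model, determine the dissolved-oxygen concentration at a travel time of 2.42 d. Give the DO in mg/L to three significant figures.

k_d L₀/(k_r−k_d) = 0.114×53.8/(1.96−0.114) = 6.133/1.846 = 3.322 mg/L.
e^(−k_d t) = e^(−0.114×2.420) = 0.7589; e^(−k_r t) = e^(−1.96×2.420) = 0.008711.
D = 3.322 × (0.7589 − 0.008711) + 0.887 × 0.008711 = 2.492 + 0.007726 = 2.500 mg/L.
DO = C_s − D = 9.44 − 2.500 = 6.940 mg/L.

DO ≈ 6.94 mg/L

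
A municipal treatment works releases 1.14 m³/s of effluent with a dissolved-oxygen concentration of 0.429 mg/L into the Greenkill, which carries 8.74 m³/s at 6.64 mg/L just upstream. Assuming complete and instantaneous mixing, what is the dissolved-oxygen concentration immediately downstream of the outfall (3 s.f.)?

5.92 mg/L

Flow-weighted mixing: C = (Q_r C_r + Q_w C_w)/(Q_r + Q_w)
= (8.74×6.64 + 1.14×0.429)/(8.74 + 1.14) = 58.52/9.880 = 5.923 mg/L.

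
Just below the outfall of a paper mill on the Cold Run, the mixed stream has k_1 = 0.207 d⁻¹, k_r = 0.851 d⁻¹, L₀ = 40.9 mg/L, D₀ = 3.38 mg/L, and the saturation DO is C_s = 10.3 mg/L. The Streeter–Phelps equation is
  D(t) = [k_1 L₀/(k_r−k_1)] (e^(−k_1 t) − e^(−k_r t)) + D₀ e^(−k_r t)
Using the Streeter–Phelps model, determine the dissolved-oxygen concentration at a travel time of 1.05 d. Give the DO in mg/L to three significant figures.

DO ≈ 3.72 mg/L

k_1 L₀/(k_r−k_1) = 0.207×40.9/(0.851−0.207) = 8.466/0.6440 = 13.15 mg/L.
e^(−k_1 t) = e^(−0.207×1.050) = 0.8046; e^(−k_r t) = e^(−0.851×1.050) = 0.4092.
D = 13.15 × (0.8046 − 0.4092) + 3.38 × 0.4092 = 5.199 + 1.383 = 6.582 mg/L.
DO = C_s − D = 10.3 − 6.582 = 3.718 mg/L.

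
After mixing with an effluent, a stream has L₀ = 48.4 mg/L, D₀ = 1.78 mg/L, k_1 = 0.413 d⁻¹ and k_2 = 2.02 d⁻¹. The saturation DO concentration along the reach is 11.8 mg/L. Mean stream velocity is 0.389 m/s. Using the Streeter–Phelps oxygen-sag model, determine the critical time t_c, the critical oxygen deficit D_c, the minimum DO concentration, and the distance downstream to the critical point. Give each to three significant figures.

t_c = [1/(k_2−k_1)] ln[(k_2/k_1)(1 − D₀(k_2−k_1)/(k_1 L₀))]
= [1/(2.02−0.413)] ln[(2.02/0.413)(1 − 1.78×1.607/(0.413×48.4))]
= (1/1.607) ln[4.891 × 0.8569] = 0.6223 × ln(4.191) = 0.6223 × 1.433 = 0.8917 d.
D_c = (k_1/k_2) L₀ e^(−k_1 t_c) = (0.413/2.02) × 48.4 × e^(−0.413×0.8917) = 0.2045 × 48.4 × 0.6919 = 6.847 mg/L.
Minimum DO = C_s − D_c = 11.8 − 6.847 = 4.953 mg/L.
x_c = v t_c = 0.389 m/s × 0.8917 d × 86400 s/d = 29970 m ≈ 30.0 km.

t_c ≈ 0.892 d; D_c ≈ 6.85 mg/L; min DO ≈ 4.95 mg/L; x_c ≈ 30.0 km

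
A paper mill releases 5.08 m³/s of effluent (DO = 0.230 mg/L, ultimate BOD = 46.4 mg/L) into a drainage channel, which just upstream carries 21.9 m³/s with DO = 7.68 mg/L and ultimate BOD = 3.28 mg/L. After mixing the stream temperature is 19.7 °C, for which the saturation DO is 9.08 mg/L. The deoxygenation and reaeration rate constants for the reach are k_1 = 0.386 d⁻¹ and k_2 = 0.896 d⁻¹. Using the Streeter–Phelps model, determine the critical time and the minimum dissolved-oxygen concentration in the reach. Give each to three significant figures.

Mixed DO = (21.9×7.68 + 5.08×0.230)/(21.9+5.08) = 169.4/26.98 = 6.277 mg/L.
Mixed L₀ = (21.9×3.28 + 5.08×46.4)/(26.98) = 307.5/26.98 = 11.40 mg/L.
Initial deficit D₀ = C_s − DO₀ = 9.08 − 6.277 = 2.803 mg/L.
t_c = (1/0.5100) ln[(0.896/0.386)(1 − 2.803×0.5100/(0.386×11.40))] = 1.961 × ln(1.567) = 0.8809 d.
D_c = (0.386/0.896) × 11.40 × e^(−0.386×0.8809) = 0.4308 × 11.40 × 0.7117 = 3.495 mg/L.
Minimum DO = 9.08 − 3.495 = 5.585 mg/L.

t_c ≈ 0.881 d; minimum DO ≈ 5.58 mg/L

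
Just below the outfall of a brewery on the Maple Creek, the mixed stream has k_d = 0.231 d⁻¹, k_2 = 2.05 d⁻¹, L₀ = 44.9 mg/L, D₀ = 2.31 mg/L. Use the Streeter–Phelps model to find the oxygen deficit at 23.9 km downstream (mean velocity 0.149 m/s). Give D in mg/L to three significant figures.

Travel time t = x/v = 23.9 km / (0.149 m/s) = 23900 m / 0.149 m/s = 160400 s = 1.857 d.
k_d L₀/(k_2−k_d) = 0.231×44.9/(2.05−0.231) = 10.37/1.819 = 5.702 mg/L.
e^(−k_d t) = e^(−0.231×1.857) = 0.6513; e^(−k_2 t) = e^(−2.05×1.857) = 0.02224.
D = 5.702 × (0.6513 − 0.02224) + 2.31 × 0.02224 = 3.587 + 0.05138 = 3.638 mg/L.

D ≈ 3.64 mg/L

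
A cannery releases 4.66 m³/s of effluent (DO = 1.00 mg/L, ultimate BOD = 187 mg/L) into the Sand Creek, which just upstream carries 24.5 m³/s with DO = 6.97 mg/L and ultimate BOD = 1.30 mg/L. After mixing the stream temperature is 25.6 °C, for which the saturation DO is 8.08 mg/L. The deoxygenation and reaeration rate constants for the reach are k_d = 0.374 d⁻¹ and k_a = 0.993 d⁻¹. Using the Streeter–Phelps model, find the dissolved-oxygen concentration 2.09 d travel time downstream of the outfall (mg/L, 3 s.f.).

DO ≈ 1.60 mg/L

Mixed DO = (24.5×6.97 + 4.66×1.00)/(24.5+4.66) = 175.4/29.16 = 6.016 mg/L.
Mixed L₀ = (24.5×1.30 + 4.66×187)/(29.16) = 903.3/29.16 = 30.98 mg/L.
Initial deficit D₀ = C_s − DO₀ = 8.08 − 6.016 = 2.064 mg/L.
D(2.09) = [0.374×30.98/(0.993−0.374)](e^(−0.374×2.09) − e^(−0.993×2.09)) + 2.064 e^(−0.993×2.09)
= 18.72 × (0.4576 − 0.1255) + 2.064 × 0.1255 = 6.475 mg/L.
DO = 8.08 − 6.475 = 1.605 mg/L.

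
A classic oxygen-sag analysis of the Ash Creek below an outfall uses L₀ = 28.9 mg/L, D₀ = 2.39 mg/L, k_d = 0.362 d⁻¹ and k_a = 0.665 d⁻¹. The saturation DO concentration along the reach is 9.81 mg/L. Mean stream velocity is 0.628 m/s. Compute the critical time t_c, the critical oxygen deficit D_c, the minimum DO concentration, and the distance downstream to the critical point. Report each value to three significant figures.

t_c ≈ 1.77 d; D_c ≈ 8.29 mg/L; min DO ≈ 1.52 mg/L; x_c ≈ 96.1 km

t_c = [1/(k_a−k_d)] ln[(k_a/k_d)(1 − D₀(k_a−k_d)/(k_d L₀))]
= [1/(0.665−0.362)] ln[(0.665/0.362)(1 − 2.39×0.3030/(0.362×28.9))]
= (1/0.3030) ln[1.837 × 0.9308] = 3.300 × ln(1.710) = 3.300 × 0.5364 = 1.770 d.
L(t_c) = L₀ e^(−k_d t_c) = 28.9 × 0.5268 = 15.23 mg/L, and at the critical point k_a D_c = k_d L, so D_c = (0.362/0.665) × 15.23 = 8.288 mg/L.
Minimum DO = C_s − D_c = 9.81 − 8.288 = 1.522 mg/L.
x_c = v t_c = 0.628 m/s × 1.770 d × 86400 s/d = 96060 m ≈ 96.1 km.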